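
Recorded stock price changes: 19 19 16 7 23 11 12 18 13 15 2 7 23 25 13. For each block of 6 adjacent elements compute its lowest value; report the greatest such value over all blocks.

11

19 19 16 7 23 11 → min 7
19 16 7 23 11 12 → min 7
16 7 23 11 12 18 → min 7
7 23 11 12 18 13 → min 7
23 11 12 18 13 15 → min 11
11 12 18 13 15 2 → min 2
12 18 13 15 2 7 → min 2
18 13 15 2 7 23 → min 2
13 15 2 7 23 25 → min 2
15 2 7 23 25 13 → min 2
Greatest of these is 11.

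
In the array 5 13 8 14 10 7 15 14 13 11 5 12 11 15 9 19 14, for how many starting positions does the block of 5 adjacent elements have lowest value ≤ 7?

11

[5, 13, 8, 14, 10] → min 5  ≤ 7 ✓
[13, 8, 14, 10, 7] → min 7  ≤ 7 ✓
[8, 14, 10, 7, 15] → min 7  ≤ 7 ✓
[14, 10, 7, 15, 14] → min 7  ≤ 7 ✓
[10, 7, 15, 14, 13] → min 7  ≤ 7 ✓
[7, 15, 14, 13, 11] → min 7  ≤ 7 ✓
[15, 14, 13, 11, 5] → min 5  ≤ 7 ✓
[14, 13, 11, 5, 12] → min 5  ≤ 7 ✓
[13, 11, 5, 12, 11] → min 5  ≤ 7 ✓
[11, 5, 12, 11, 15] → min 5  ≤ 7 ✓
[5, 12, 11, 15, 9] → min 5  ≤ 7 ✓
[12, 11, 15, 9, 19] → min 9
[11, 15, 9, 19, 14] → min 9
11 windows satisfy the condition.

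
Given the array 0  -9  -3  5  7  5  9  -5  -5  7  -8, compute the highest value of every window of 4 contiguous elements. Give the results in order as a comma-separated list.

5, 7, 7, 9, 9, 9, 9, 7

(0, -9, -3, 5) → max 5
(-9, -3, 5, 7) → max 7
(-3, 5, 7, 5) → max 7
(5, 7, 5, 9) → max 9
(7, 5, 9, -5) → max 9
(5, 9, -5, -5) → max 9
(9, -5, -5, 7) → max 9
(-5, -5, 7, -8) → max 7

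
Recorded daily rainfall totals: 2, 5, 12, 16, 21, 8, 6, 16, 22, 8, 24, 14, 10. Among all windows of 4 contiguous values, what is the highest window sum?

70

Window sums for each of the 10 positions:
(2, 5, 12, 16) → sum 35
(5, 12, 16, 21) → sum 54
(12, 16, 21, 8) → sum 57
(16, 21, 8, 6) → sum 51
(21, 8, 6, 16) → sum 51
(8, 6, 16, 22) → sum 52
(6, 16, 22, 8) → sum 52
(16, 22, 8, 24) → sum 70
(22, 8, 24, 14) → sum 68
(8, 24, 14, 10) → sum 56
Highest of these is 70.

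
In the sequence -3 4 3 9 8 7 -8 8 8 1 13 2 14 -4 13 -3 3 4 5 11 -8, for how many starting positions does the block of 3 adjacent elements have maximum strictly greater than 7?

16

(-3, 4, 3) → max 4
(4, 3, 9) → max 9  > 7 ✓
(3, 9, 8) → max 9  > 7 ✓
(9, 8, 7) → max 9  > 7 ✓
(8, 7, -8) → max 8  > 7 ✓
(7, -8, 8) → max 8  > 7 ✓
(-8, 8, 8) → max 8  > 7 ✓
(8, 8, 1) → max 8  > 7 ✓
(8, 1, 13) → max 13  > 7 ✓
(1, 13, 2) → max 13  > 7 ✓
(13, 2, 14) → max 14  > 7 ✓
(2, 14, -4) → max 14  > 7 ✓
(14, -4, 13) → max 14  > 7 ✓
(-4, 13, -3) → max 13  > 7 ✓
(13, -3, 3) → max 13  > 7 ✓
(-3, 3, 4) → max 4
(3, 4, 5) → max 5
(4, 5, 11) → max 11  > 7 ✓
(5, 11, -8) → max 11  > 7 ✓
16 windows satisfy the condition.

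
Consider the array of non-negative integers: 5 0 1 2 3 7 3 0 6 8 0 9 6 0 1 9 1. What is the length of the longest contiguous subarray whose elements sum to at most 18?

7

Extend to the right; shrink from the left whenever the sum exceeds 18:
add 5: [5] sum 5, len 1
add 0: [5, 0] sum 5, len 2
add 1: [5, 0, 1] sum 6, len 3
add 2: [5, 0, 1, 2] sum 8, len 4
add 3: [5, 0, 1, 2, 3] sum 11, len 5
add 7: [5, 0, 1, 2, 3, 7] sum 18, len 6
add 3: [0, 1, 2, 3, 7, 3] sum 16, len 6
add 0: [0, 1, 2, 3, 7, 3, 0] sum 16, len 7
add 6: [7, 3, 0, 6] sum 16, len 4
add 8: [3, 0, 6, 8] sum 17, len 4
add 0: [3, 0, 6, 8, 0] sum 17, len 5
add 9: [8, 0, 9] sum 17, len 3
add 6: [0, 9, 6] sum 15, len 3
add 0: [0, 9, 6, 0] sum 15, len 4
add 1: [0, 9, 6, 0, 1] sum 16, len 5
add 9: [6, 0, 1, 9] sum 16, len 4
add 1: [6, 0, 1, 9, 1] sum 17, len 5
Longest length seen: 7.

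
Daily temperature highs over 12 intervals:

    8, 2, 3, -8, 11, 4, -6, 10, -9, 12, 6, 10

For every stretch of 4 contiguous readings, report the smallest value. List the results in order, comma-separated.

8 2 3 -8 → min -8
2 3 -8 11 → min -8
3 -8 11 4 → min -8
-8 11 4 -6 → min -8
11 4 -6 10 → min -6
4 -6 10 -9 → min -9
-6 10 -9 12 → min -9
10 -9 12 6 → min -9
-9 12 6 10 → min -9

-8, -8, -8, -8, -6, -9, -9, -9, -9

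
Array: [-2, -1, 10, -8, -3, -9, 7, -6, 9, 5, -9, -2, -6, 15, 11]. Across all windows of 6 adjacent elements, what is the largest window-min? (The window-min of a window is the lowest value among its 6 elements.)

-9

[-2, -1, 10, -8, -3, -9] → min -9
[-1, 10, -8, -3, -9, 7] → min -9
[10, -8, -3, -9, 7, -6] → min -9
[-8, -3, -9, 7, -6, 9] → min -9
[-3, -9, 7, -6, 9, 5] → min -9
[-9, 7, -6, 9, 5, -9] → min -9
[7, -6, 9, 5, -9, -2] → min -9
[-6, 9, 5, -9, -2, -6] → min -9
[9, 5, -9, -2, -6, 15] → min -9
[5, -9, -2, -6, 15, 11] → min -9
Largest of these is -9.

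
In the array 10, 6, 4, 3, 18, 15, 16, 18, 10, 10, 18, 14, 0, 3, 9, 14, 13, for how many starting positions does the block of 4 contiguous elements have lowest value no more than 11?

13

(10, 6, 4, 3) → min 3  ≤ 11 ✓
(6, 4, 3, 18) → min 3  ≤ 11 ✓
(4, 3, 18, 15) → min 3  ≤ 11 ✓
(3, 18, 15, 16) → min 3  ≤ 11 ✓
(18, 15, 16, 18) → min 15
(15, 16, 18, 10) → min 10  ≤ 11 ✓
(16, 18, 10, 10) → min 10  ≤ 11 ✓
(18, 10, 10, 18) → min 10  ≤ 11 ✓
(10, 10, 18, 14) → min 10  ≤ 11 ✓
(10, 18, 14, 0) → min 0  ≤ 11 ✓
(18, 14, 0, 3) → min 0  ≤ 11 ✓
(14, 0, 3, 9) → min 0  ≤ 11 ✓
(0, 3, 9, 14) → min 0  ≤ 11 ✓
(3, 9, 14, 13) → min 3  ≤ 11 ✓
13 windows satisfy the condition.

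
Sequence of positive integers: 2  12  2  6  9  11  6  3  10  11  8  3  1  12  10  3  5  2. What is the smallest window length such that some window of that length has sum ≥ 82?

11

add 2: running sum 2 < 82
add 12: running sum 14 < 82
add 2: running sum 16 < 82
add 6: running sum 22 < 82
add 9: running sum 31 < 82
add 11: running sum 42 < 82
add 6: running sum 48 < 82
add 3: running sum 51 < 82
add 10: running sum 61 < 82
add 11: running sum 72 < 82
add 8: running sum 80 < 82
add 3: shortest ending here [2, 12, 2, 6, 9, 11, 6, 3, 10, 11, 8, 3] sum 83, len 12
add 1: shortest ending here [12, 2, 6, 9, 11, 6, 3, 10, 11, 8, 3, 1] sum 82, len 12
add 12: shortest ending here [2, 6, 9, 11, 6, 3, 10, 11, 8, 3, 1, 12] sum 82, len 12
add 10: shortest ending here [9, 11, 6, 3, 10, 11, 8, 3, 1, 12, 10] sum 84, len 11
add 3: shortest ending here [9, 11, 6, 3, 10, 11, 8, 3, 1, 12, 10, 3] sum 87, len 12
add 5: shortest ending here [11, 6, 3, 10, 11, 8, 3, 1, 12, 10, 3, 5] sum 83, len 12
add 2: shortest ending here [11, 6, 3, 10, 11, 8, 3, 1, 12, 10, 3, 5, 2] sum 85, len 13
Shortest qualifying length: 11.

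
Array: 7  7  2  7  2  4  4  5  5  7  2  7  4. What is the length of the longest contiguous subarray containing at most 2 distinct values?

add 7: window [7] (1 distinct), len 1
add 7: window [7, 7] (1 distinct), len 2
add 2: window [7, 7, 2] (2 distinct), len 3
add 7: window [7, 7, 2, 7] (2 distinct), len 4
add 2: window [7, 7, 2, 7, 2] (2 distinct), len 5
add 4: window [2, 4] (2 distinct), len 2
add 4: window [2, 4, 4] (2 distinct), len 3
add 5: window [4, 4, 5] (2 distinct), len 3
add 5: window [4, 4, 5, 5] (2 distinct), len 4
add 7: window [5, 5, 7] (2 distinct), len 3
add 2: window [7, 2] (2 distinct), len 2
add 7: window [7, 2, 7] (2 distinct), len 3
add 4: window [7, 4] (2 distinct), len 2
Longest length with ≤2 distinct: 5.

5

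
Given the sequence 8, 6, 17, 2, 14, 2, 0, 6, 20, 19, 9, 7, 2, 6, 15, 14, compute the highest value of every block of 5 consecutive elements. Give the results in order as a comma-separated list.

17, 17, 17, 14, 20, 20, 20, 20, 20, 19, 15, 15

(8, 6, 17, 2, 14) → max 17
(6, 17, 2, 14, 2) → max 17
(17, 2, 14, 2, 0) → max 17
(2, 14, 2, 0, 6) → max 14
(14, 2, 0, 6, 20) → max 20
(2, 0, 6, 20, 19) → max 20
(0, 6, 20, 19, 9) → max 20
(6, 20, 19, 9, 7) → max 20
(20, 19, 9, 7, 2) → max 20
(19, 9, 7, 2, 6) → max 19
(9, 7, 2, 6, 15) → max 15
(7, 2, 6, 15, 14) → max 15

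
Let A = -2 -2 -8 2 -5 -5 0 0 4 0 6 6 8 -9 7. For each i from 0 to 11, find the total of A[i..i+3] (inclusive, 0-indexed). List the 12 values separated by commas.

-10, -13, -16, -8, -10, -1, 4, 10, 16, 20, 11, 12

(-2, -2, -8, 2) → sum -10
(-2, -8, 2, -5) → sum -13
(-8, 2, -5, -5) → sum -16
(2, -5, -5, 0) → sum -8
(-5, -5, 0, 0) → sum -10
(-5, 0, 0, 4) → sum -1
(0, 0, 4, 0) → sum 4
(0, 4, 0, 6) → sum 10
(4, 0, 6, 6) → sum 16
(0, 6, 6, 8) → sum 20
(6, 6, 8, -9) → sum 11
(6, 8, -9, 7) → sum 12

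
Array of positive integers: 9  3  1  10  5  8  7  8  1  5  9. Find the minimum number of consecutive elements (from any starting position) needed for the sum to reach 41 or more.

7

add 9: running sum 9 < 41
add 3: running sum 12 < 41
add 1: running sum 13 < 41
add 10: running sum 23 < 41
add 5: running sum 28 < 41
add 8: running sum 36 < 41
end 6: [9, 3, 1, 10, 5, 8, 7] sum 43, len 7
end 7: [3, 1, 10, 5, 8, 7, 8] sum 42, len 7
end 8: [3, 1, 10, 5, 8, 7, 8, 1] sum 43, len 8
end 9: [10, 5, 8, 7, 8, 1, 5] sum 44, len 7
end 10: [5, 8, 7, 8, 1, 5, 9] sum 43, len 7
Shortest qualifying length: 7.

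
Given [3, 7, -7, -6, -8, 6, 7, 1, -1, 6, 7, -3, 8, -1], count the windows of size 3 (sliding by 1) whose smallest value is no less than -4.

7

3 7 -7 → min -7
7 -7 -6 → min -7
-7 -6 -8 → min -8
-6 -8 6 → min -8
-8 6 7 → min -8
6 7 1 → min 1  ≥ -4 ✓
7 1 -1 → min -1  ≥ -4 ✓
1 -1 6 → min -1  ≥ -4 ✓
-1 6 7 → min -1  ≥ -4 ✓
6 7 -3 → min -3  ≥ -4 ✓
7 -3 8 → min -3  ≥ -4 ✓
-3 8 -1 → min -3  ≥ -4 ✓
7 windows satisfy the condition.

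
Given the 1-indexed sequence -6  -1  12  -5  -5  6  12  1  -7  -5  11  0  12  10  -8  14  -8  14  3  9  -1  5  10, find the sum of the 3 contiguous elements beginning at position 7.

6

Elements at indices 7..9: 12, 1, -7
sum(12, 1, -7) = 6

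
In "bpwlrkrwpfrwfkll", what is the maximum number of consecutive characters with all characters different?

6

[b] len 1
[b, p] len 2
[b, p, w] len 3
[b, p, w, l] len 4
[b, p, w, l, r] len 5
[b, p, w, l, r, k] len 6
[k, r] len 2
[k, r, w] len 3
[k, r, w, p] len 4
[k, r, w, p, f] len 5
[w, p, f, r] len 4
[p, f, r, w] len 4
[r, w, f] len 3
[r, w, f, k] len 4
[r, w, f, k, l] len 5
[l] len 1
Longest all-distinct length: 6.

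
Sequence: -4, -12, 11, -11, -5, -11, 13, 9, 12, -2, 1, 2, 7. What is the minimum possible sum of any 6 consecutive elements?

Window sums for each of the 8 positions:
(-4, -12, 11, -11, -5, -11) → sum -32
(-12, 11, -11, -5, -11, 13) → sum -15
(11, -11, -5, -11, 13, 9) → sum 6
(-11, -5, -11, 13, 9, 12) → sum 7
(-5, -11, 13, 9, 12, -2) → sum 16
(-11, 13, 9, 12, -2, 1) → sum 22
(13, 9, 12, -2, 1, 2) → sum 35
(9, 12, -2, 1, 2, 7) → sum 29
Minimum of these is -32.

-32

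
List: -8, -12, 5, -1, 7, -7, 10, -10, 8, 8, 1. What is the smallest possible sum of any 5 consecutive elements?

-9

Window sums for each of the 7 positions:
[-8, -12, 5, -1, 7] → sum -9
[-12, 5, -1, 7, -7] → sum -8
[5, -1, 7, -7, 10] → sum 14
[-1, 7, -7, 10, -10] → sum -1
[7, -7, 10, -10, 8] → sum 8
[-7, 10, -10, 8, 8] → sum 9
[10, -10, 8, 8, 1] → sum 17
Smallest of these is -9.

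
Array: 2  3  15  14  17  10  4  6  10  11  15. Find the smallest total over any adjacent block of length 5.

41

2 3 15 14 17 → sum 51
3 15 14 17 10 → sum 59
15 14 17 10 4 → sum 60
14 17 10 4 6 → sum 51
17 10 4 6 10 → sum 47
10 4 6 10 11 → sum 41
4 6 10 11 15 → sum 46
Smallest of these is 41.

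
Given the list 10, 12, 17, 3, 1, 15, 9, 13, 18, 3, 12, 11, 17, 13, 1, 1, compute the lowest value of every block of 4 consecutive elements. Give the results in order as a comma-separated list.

(10, 12, 17, 3) → min 3
(12, 17, 3, 1) → min 1
(17, 3, 1, 15) → min 1
(3, 1, 15, 9) → min 1
(1, 15, 9, 13) → min 1
(15, 9, 13, 18) → min 9
(9, 13, 18, 3) → min 3
(13, 18, 3, 12) → min 3
(18, 3, 12, 11) → min 3
(3, 12, 11, 17) → min 3
(12, 11, 17, 13) → min 11
(11, 17, 13, 1) → min 1
(17, 13, 1, 1) → min 1

3, 1, 1, 1, 1, 9, 3, 3, 3, 3, 11, 1, 1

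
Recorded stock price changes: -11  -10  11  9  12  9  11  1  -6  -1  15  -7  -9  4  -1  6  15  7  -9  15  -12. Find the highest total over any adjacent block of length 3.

32

[-11, -10, 11] → sum -10
[-10, 11, 9] → sum 10
[11, 9, 12] → sum 32
[9, 12, 9] → sum 30
[12, 9, 11] → sum 32
[9, 11, 1] → sum 21
[11, 1, -6] → sum 6
[1, -6, -1] → sum -6
[-6, -1, 15] → sum 8
[-1, 15, -7] → sum 7
[15, -7, -9] → sum -1
[-7, -9, 4] → sum -12
[-9, 4, -1] → sum -6
[4, -1, 6] → sum 9
[-1, 6, 15] → sum 20
[6, 15, 7] → sum 28
[15, 7, -9] → sum 13
[7, -9, 15] → sum 13
[-9, 15, -12] → sum -6
Highest of these is 32.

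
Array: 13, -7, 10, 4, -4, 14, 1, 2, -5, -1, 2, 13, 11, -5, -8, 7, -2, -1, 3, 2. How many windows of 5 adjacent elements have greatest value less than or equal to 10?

[13, -7, 10, 4, -4] → max 13
[-7, 10, 4, -4, 14] → max 14
[10, 4, -4, 14, 1] → max 14
[4, -4, 14, 1, 2] → max 14
[-4, 14, 1, 2, -5] → max 14
[14, 1, 2, -5, -1] → max 14
[1, 2, -5, -1, 2] → max 2  ≤ 10 ✓
[2, -5, -1, 2, 13] → max 13
[-5, -1, 2, 13, 11] → max 13
[-1, 2, 13, 11, -5] → max 13
[2, 13, 11, -5, -8] → max 13
[13, 11, -5, -8, 7] → max 13
[11, -5, -8, 7, -2] → max 11
[-5, -8, 7, -2, -1] → max 7  ≤ 10 ✓
[-8, 7, -2, -1, 3] → max 7  ≤ 10 ✓
[7, -2, -1, 3, 2] → max 7  ≤ 10 ✓
4 windows satisfy the condition.

4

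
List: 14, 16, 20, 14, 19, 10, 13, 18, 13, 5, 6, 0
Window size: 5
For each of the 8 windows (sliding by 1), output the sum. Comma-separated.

(14, 16, 20, 14, 19) → sum 83
(16, 20, 14, 19, 10) → sum 79
(20, 14, 19, 10, 13) → sum 76
(14, 19, 10, 13, 18) → sum 74
(19, 10, 13, 18, 13) → sum 73
(10, 13, 18, 13, 5) → sum 59
(13, 18, 13, 5, 6) → sum 55
(18, 13, 5, 6, 0) → sum 42

83, 79, 76, 74, 73, 59, 55, 42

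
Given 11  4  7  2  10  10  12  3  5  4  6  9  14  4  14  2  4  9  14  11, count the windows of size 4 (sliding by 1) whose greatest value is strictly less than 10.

2

(11, 4, 7, 2) → max 11
(4, 7, 2, 10) → max 10
(7, 2, 10, 10) → max 10
(2, 10, 10, 12) → max 12
(10, 10, 12, 3) → max 12
(10, 12, 3, 5) → max 12
(12, 3, 5, 4) → max 12
(3, 5, 4, 6) → max 6  < 10 ✓
(5, 4, 6, 9) → max 9  < 10 ✓
(4, 6, 9, 14) → max 14
(6, 9, 14, 4) → max 14
(9, 14, 4, 14) → max 14
(14, 4, 14, 2) → max 14
(4, 14, 2, 4) → max 14
(14, 2, 4, 9) → max 14
(2, 4, 9, 14) → max 14
(4, 9, 14, 11) → max 14
2 windows satisfy the condition.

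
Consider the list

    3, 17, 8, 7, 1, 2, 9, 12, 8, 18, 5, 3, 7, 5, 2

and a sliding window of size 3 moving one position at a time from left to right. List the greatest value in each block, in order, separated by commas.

Sliding a size-3 window across the 15 values:
[3, 17, 8] → max 17
[17, 8, 7] → max 17
[8, 7, 1] → max 8
[7, 1, 2] → max 7
[1, 2, 9] → max 9
[2, 9, 12] → max 12
[9, 12, 8] → max 12
[12, 8, 18] → max 18
[8, 18, 5] → max 18
[18, 5, 3] → max 18
[5, 3, 7] → max 7
[3, 7, 5] → max 7
[7, 5, 2] → max 7

17, 17, 8, 7, 9, 12, 12, 18, 18, 18, 7, 7, 7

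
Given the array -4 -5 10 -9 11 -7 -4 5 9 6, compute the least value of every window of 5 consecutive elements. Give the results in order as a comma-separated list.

Sliding a size-5 window across the 10 values:
-4 -5 10 -9 11 → min -9
-5 10 -9 11 -7 → min -9
10 -9 11 -7 -4 → min -9
-9 11 -7 -4 5 → min -9
11 -7 -4 5 9 → min -7
-7 -4 5 9 6 → min -7

-9, -9, -9, -9, -7, -7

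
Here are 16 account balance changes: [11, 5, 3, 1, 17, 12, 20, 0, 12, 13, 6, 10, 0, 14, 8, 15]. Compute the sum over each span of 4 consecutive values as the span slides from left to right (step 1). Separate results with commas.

20, 26, 33, 50, 49, 44, 45, 31, 41, 29, 30, 32, 37

[11, 5, 3, 1] → sum 20
[5, 3, 1, 17] → sum 26
[3, 1, 17, 12] → sum 33
[1, 17, 12, 20] → sum 50
[17, 12, 20, 0] → sum 49
[12, 20, 0, 12] → sum 44
[20, 0, 12, 13] → sum 45
[0, 12, 13, 6] → sum 31
[12, 13, 6, 10] → sum 41
[13, 6, 10, 0] → sum 29
[6, 10, 0, 14] → sum 30
[10, 0, 14, 8] → sum 32
[0, 14, 8, 15] → sum 37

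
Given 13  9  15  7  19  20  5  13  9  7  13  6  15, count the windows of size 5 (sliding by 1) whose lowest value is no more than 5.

13 9 15 7 19 → min 7
9 15 7 19 20 → min 7
15 7 19 20 5 → min 5  ≤ 5 ✓
7 19 20 5 13 → min 5  ≤ 5 ✓
19 20 5 13 9 → min 5  ≤ 5 ✓
20 5 13 9 7 → min 5  ≤ 5 ✓
5 13 9 7 13 → min 5  ≤ 5 ✓
13 9 7 13 6 → min 6
9 7 13 6 15 → min 6
5 windows satisfy the condition.

5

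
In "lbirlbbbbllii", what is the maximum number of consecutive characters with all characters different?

4

add l: [l] len 1
add b: [l, b] len 2
add i: [l, b, i] len 3
add r: [l, b, i, r] len 4
add l (repeat l, move left end past it): [b, i, r, l] len 4
add b (repeat b, move left end past it): [i, r, l, b] len 4
add b (repeat b, move left end past it): [b] len 1
add b (repeat b, move left end past it): [b] len 1
add b (repeat b, move left end past it): [b] len 1
add l: [b, l] len 2
add l (repeat l, move left end past it): [l] len 1
add i: [l, i] len 2
add i (repeat i, move left end past it): [i] len 1
Longest all-distinct length: 4.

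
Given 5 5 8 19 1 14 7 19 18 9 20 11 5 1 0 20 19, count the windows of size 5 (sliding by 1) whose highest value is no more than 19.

5 5 8 19 1 → max 19  ≤ 19 ✓
5 8 19 1 14 → max 19  ≤ 19 ✓
8 19 1 14 7 → max 19  ≤ 19 ✓
19 1 14 7 19 → max 19  ≤ 19 ✓
1 14 7 19 18 → max 19  ≤ 19 ✓
14 7 19 18 9 → max 19  ≤ 19 ✓
7 19 18 9 20 → max 20
19 18 9 20 11 → max 20
18 9 20 11 5 → max 20
9 20 11 5 1 → max 20
20 11 5 1 0 → max 20
11 5 1 0 20 → max 20
5 1 0 20 19 → max 20
6 windows satisfy the condition.

6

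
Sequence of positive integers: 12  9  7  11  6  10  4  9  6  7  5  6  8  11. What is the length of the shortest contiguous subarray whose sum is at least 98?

13

Extend right; whenever the sum reaches 98, record the length and shrink from the left:
add 12: running sum 12 < 98
add 9: running sum 21 < 98
add 7: running sum 28 < 98
add 11: running sum 39 < 98
add 6: running sum 45 < 98
add 10: running sum 55 < 98
add 4: running sum 59 < 98
add 9: running sum 68 < 98
add 6: running sum 74 < 98
add 7: running sum 81 < 98
add 5: running sum 86 < 98
add 6: running sum 92 < 98
add 8: shortest ending here [12, 9, 7, 11, 6, 10, 4, 9, 6, 7, 5, 6, 8] sum 100, len 13
add 11: shortest ending here [9, 7, 11, 6, 10, 4, 9, 6, 7, 5, 6, 8, 11] sum 99, len 13
Shortest qualifying length: 13.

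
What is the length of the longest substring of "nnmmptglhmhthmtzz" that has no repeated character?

[n] len 1
[n] len 1
[n, m] len 2
[m] len 1
[m, p] len 2
[m, p, t] len 3
[m, p, t, g] len 4
[m, p, t, g, l] len 5
[m, p, t, g, l, h] len 6
[p, t, g, l, h, m] len 6
[m, h] len 2
[m, h, t] len 3
[t, h] len 2
[t, h, m] len 3
[h, m, t] len 3
[h, m, t, z] len 4
[z] len 1
Longest all-distinct length: 6.

6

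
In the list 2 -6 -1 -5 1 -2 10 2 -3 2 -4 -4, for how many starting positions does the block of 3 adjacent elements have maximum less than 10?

[2, -6, -1] → max 2  < 10 ✓
[-6, -1, -5] → max -1  < 10 ✓
[-1, -5, 1] → max 1  < 10 ✓
[-5, 1, -2] → max 1  < 10 ✓
[1, -2, 10] → max 10
[-2, 10, 2] → max 10
[10, 2, -3] → max 10
[2, -3, 2] → max 2  < 10 ✓
[-3, 2, -4] → max 2  < 10 ✓
[2, -4, -4] → max 2  < 10 ✓
7 windows satisfy the condition.

7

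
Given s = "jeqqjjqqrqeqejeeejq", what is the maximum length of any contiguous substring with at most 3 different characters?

10

[j] 1 distinct, len 1
[j, e] 2 distinct, len 2
[j, e, q] 3 distinct, len 3
[j, e, q, q] 3 distinct, len 4
[j, e, q, q, j] 3 distinct, len 5
[j, e, q, q, j, j] 3 distinct, len 6
[j, e, q, q, j, j, q] 3 distinct, len 7
[j, e, q, q, j, j, q, q] 3 distinct, len 8
[q, q, j, j, q, q, r] 3 distinct, len 7
[q, q, j, j, q, q, r, q] 3 distinct, len 8
[q, q, r, q, e] 3 distinct, len 5
[q, q, r, q, e, q] 3 distinct, len 6
[q, q, r, q, e, q, e] 3 distinct, len 7
[q, e, q, e, j] 3 distinct, len 5
[q, e, q, e, j, e] 3 distinct, len 6
[q, e, q, e, j, e, e] 3 distinct, len 7
[q, e, q, e, j, e, e, e] 3 distinct, len 8
[q, e, q, e, j, e, e, e, j] 3 distinct, len 9
[q, e, q, e, j, e, e, e, j, q] 3 distinct, len 10
Longest length with ≤3 distinct: 10.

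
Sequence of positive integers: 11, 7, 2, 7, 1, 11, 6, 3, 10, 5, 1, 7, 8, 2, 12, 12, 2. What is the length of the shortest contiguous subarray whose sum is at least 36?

5

add 11: running sum 11 < 36
add 7: running sum 18 < 36
add 2: running sum 20 < 36
add 7: running sum 27 < 36
add 1: running sum 28 < 36
add 11: shortest ending here [11, 7, 2, 7, 1, 11] sum 39, len 6
add 6: shortest ending here [11, 7, 2, 7, 1, 11, 6] sum 45, len 7
add 3: shortest ending here [7, 2, 7, 1, 11, 6, 3] sum 37, len 7
add 10: shortest ending here [7, 1, 11, 6, 3, 10] sum 38, len 6
add 5: shortest ending here [1, 11, 6, 3, 10, 5] sum 36, len 6
add 1: shortest ending here [11, 6, 3, 10, 5, 1] sum 36, len 6
add 7: shortest ending here [11, 6, 3, 10, 5, 1, 7] sum 43, len 7
add 8: shortest ending here [6, 3, 10, 5, 1, 7, 8] sum 40, len 7
add 2: shortest ending here [3, 10, 5, 1, 7, 8, 2] sum 36, len 7
add 12: shortest ending here [10, 5, 1, 7, 8, 2, 12] sum 45, len 7
add 12: shortest ending here [7, 8, 2, 12, 12] sum 41, len 5
add 2: shortest ending here [8, 2, 12, 12, 2] sum 36, len 5
Shortest qualifying length: 5.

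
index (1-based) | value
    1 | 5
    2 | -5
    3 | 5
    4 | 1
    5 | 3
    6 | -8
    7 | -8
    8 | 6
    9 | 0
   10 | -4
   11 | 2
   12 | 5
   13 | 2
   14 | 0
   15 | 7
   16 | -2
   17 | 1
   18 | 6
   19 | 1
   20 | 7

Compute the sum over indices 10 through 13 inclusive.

Elements at indices 10..13: -4, 2, 5, 2
sum(-4, 2, 5, 2) = 5

5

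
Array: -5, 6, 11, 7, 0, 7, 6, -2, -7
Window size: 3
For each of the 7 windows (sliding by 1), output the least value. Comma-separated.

-5 6 11 → min -5
6 11 7 → min 6
11 7 0 → min 0
7 0 7 → min 0
0 7 6 → min 0
7 6 -2 → min -2
6 -2 -7 → min -7

-5, 6, 0, 0, 0, -2, -7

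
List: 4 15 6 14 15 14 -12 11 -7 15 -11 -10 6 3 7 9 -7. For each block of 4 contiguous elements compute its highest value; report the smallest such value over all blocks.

6

Window maxs for each of the 14 positions:
(4, 15, 6, 14) → max 15
(15, 6, 14, 15) → max 15
(6, 14, 15, 14) → max 15
(14, 15, 14, -12) → max 15
(15, 14, -12, 11) → max 15
(14, -12, 11, -7) → max 14
(-12, 11, -7, 15) → max 15
(11, -7, 15, -11) → max 15
(-7, 15, -11, -10) → max 15
(15, -11, -10, 6) → max 15
(-11, -10, 6, 3) → max 6
(-10, 6, 3, 7) → max 7
(6, 3, 7, 9) → max 9
(3, 7, 9, -7) → max 9
Smallest of these is 6.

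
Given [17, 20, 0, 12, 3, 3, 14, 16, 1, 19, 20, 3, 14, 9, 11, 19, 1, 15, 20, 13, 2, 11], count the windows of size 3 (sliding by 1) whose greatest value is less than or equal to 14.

6

[17, 20, 0] → max 20
[20, 0, 12] → max 20
[0, 12, 3] → max 12  ≤ 14 ✓
[12, 3, 3] → max 12  ≤ 14 ✓
[3, 3, 14] → max 14  ≤ 14 ✓
[3, 14, 16] → max 16
[14, 16, 1] → max 16
[16, 1, 19] → max 19
[1, 19, 20] → max 20
[19, 20, 3] → max 20
[20, 3, 14] → max 20
[3, 14, 9] → max 14  ≤ 14 ✓
[14, 9, 11] → max 14  ≤ 14 ✓
[9, 11, 19] → max 19
[11, 19, 1] → max 19
[19, 1, 15] → max 19
[1, 15, 20] → max 20
[15, 20, 13] → max 20
[20, 13, 2] → max 20
[13, 2, 11] → max 13  ≤ 14 ✓
6 windows satisfy the condition.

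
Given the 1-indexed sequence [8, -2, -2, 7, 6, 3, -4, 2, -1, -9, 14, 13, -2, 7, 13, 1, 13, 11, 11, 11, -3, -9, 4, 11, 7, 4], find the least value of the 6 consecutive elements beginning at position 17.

Elements at indices 17..22: 13, 11, 11, 11, -3, -9
min(13, 11, 11, 11, -3, -9) = -9

-9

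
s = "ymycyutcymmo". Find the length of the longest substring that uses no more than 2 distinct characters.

3

[y] 1 distinct, len 1
[y, m] 2 distinct, len 2
[y, m, y] 2 distinct, len 3
[y, c] 2 distinct, len 2
[y, c, y] 2 distinct, len 3
[y, u] 2 distinct, len 2
[u, t] 2 distinct, len 2
[t, c] 2 distinct, len 2
[c, y] 2 distinct, len 2
[y, m] 2 distinct, len 2
[y, m, m] 2 distinct, len 3
[m, m, o] 2 distinct, len 3
Longest length with ≤2 distinct: 3.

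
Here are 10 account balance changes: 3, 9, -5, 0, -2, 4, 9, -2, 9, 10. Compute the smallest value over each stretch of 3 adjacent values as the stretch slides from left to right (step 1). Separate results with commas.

-5, -5, -5, -2, -2, -2, -2, -2

Sliding a size-3 window across the 10 values:
(3, 9, -5) → min -5
(9, -5, 0) → min -5
(-5, 0, -2) → min -5
(0, -2, 4) → min -2
(-2, 4, 9) → min -2
(4, 9, -2) → min -2
(9, -2, 9) → min -2
(-2, 9, 10) → min -2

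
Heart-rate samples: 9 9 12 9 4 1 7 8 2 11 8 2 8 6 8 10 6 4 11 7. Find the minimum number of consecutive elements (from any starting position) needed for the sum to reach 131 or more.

19

add 9: running sum 9 < 131
add 9: running sum 18 < 131
add 12: running sum 30 < 131
add 9: running sum 39 < 131
add 4: running sum 43 < 131
add 1: running sum 44 < 131
add 7: running sum 51 < 131
add 8: running sum 59 < 131
add 2: running sum 61 < 131
add 11: running sum 72 < 131
add 8: running sum 80 < 131
add 2: running sum 82 < 131
add 8: running sum 90 < 131
add 6: running sum 96 < 131
add 8: running sum 104 < 131
add 10: running sum 114 < 131
add 6: running sum 120 < 131
add 4: running sum 124 < 131
add 11: shortest ending here [9, 9, 12, 9, 4, 1, 7, 8, 2, 11, 8, 2, 8, 6, 8, 10, 6, 4, 11] sum 135, len 19
add 7: shortest ending here [9, 12, 9, 4, 1, 7, 8, 2, 11, 8, 2, 8, 6, 8, 10, 6, 4, 11, 7] sum 133, len 19
Shortest qualifying length: 19.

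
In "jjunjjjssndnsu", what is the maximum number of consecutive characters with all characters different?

4

[j] len 1
[j] len 1
[j, u] len 2
[j, u, n] len 3
[u, n, j] len 3
[j] len 1
[j] len 1
[j, s] len 2
[s] len 1
[s, n] len 2
[s, n, d] len 3
[d, n] len 2
[d, n, s] len 3
[d, n, s, u] len 4
Longest all-distinct length: 4.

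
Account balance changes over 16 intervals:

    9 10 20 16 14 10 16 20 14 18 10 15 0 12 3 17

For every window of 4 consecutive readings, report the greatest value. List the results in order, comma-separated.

9 10 20 16 → max 20
10 20 16 14 → max 20
20 16 14 10 → max 20
16 14 10 16 → max 16
14 10 16 20 → max 20
10 16 20 14 → max 20
16 20 14 18 → max 20
20 14 18 10 → max 20
14 18 10 15 → max 18
18 10 15 0 → max 18
10 15 0 12 → max 15
15 0 12 3 → max 15
0 12 3 17 → max 17

20, 20, 20, 16, 20, 20, 20, 20, 18, 18, 15, 15, 17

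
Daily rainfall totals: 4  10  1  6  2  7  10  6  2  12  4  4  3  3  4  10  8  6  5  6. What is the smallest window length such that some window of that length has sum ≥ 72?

12

add 4: running sum 4 < 72
add 10: running sum 14 < 72
add 1: running sum 15 < 72
add 6: running sum 21 < 72
add 2: running sum 23 < 72
add 7: running sum 30 < 72
add 10: running sum 40 < 72
add 6: running sum 46 < 72
add 2: running sum 48 < 72
add 12: running sum 60 < 72
add 4: running sum 64 < 72
add 4: running sum 68 < 72
add 3: running sum 71 < 72
end 13: [4, 10, 1, 6, 2, 7, 10, 6, 2, 12, 4, 4, 3, 3] sum 74, len 14
end 14: [10, 1, 6, 2, 7, 10, 6, 2, 12, 4, 4, 3, 3, 4] sum 74, len 14
end 15: [6, 2, 7, 10, 6, 2, 12, 4, 4, 3, 3, 4, 10] sum 73, len 13
end 16: [7, 10, 6, 2, 12, 4, 4, 3, 3, 4, 10, 8] sum 73, len 12
end 17: [10, 6, 2, 12, 4, 4, 3, 3, 4, 10, 8, 6] sum 72, len 12
end 18: [10, 6, 2, 12, 4, 4, 3, 3, 4, 10, 8, 6, 5] sum 77, len 13
end 19: [6, 2, 12, 4, 4, 3, 3, 4, 10, 8, 6, 5, 6] sum 73, len 13
Shortest qualifying length: 12.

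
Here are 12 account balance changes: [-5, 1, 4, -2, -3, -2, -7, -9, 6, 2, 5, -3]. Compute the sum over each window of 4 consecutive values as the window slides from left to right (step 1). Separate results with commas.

-2, 0, -3, -14, -21, -12, -8, 4, 10

Sliding a size-4 window across the 12 values:
-5 1 4 -2 → sum -2
1 4 -2 -3 → sum 0
4 -2 -3 -2 → sum -3
-2 -3 -2 -7 → sum -14
-3 -2 -7 -9 → sum -21
-2 -7 -9 6 → sum -12
-7 -9 6 2 → sum -8
-9 6 2 5 → sum 4
6 2 5 -3 → sum 10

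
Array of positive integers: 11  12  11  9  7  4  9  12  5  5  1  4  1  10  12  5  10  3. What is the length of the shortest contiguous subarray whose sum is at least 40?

add 11: running sum 11 < 40
add 12: running sum 23 < 40
add 11: running sum 34 < 40
add 9: shortest ending here [11, 12, 11, 9] sum 43, len 4
add 7: shortest ending here [11, 12, 11, 9, 7] sum 50, len 5
add 4: shortest ending here [12, 11, 9, 7, 4] sum 43, len 5
add 9: shortest ending here [11, 9, 7, 4, 9] sum 40, len 5
add 12: shortest ending here [9, 7, 4, 9, 12] sum 41, len 5
add 5: shortest ending here [9, 7, 4, 9, 12, 5] sum 46, len 6
add 5: shortest ending here [7, 4, 9, 12, 5, 5] sum 42, len 6
add 1: shortest ending here [7, 4, 9, 12, 5, 5, 1] sum 43, len 7
add 4: shortest ending here [4, 9, 12, 5, 5, 1, 4] sum 40, len 7
add 1: shortest ending here [4, 9, 12, 5, 5, 1, 4, 1] sum 41, len 8
add 10: shortest ending here [9, 12, 5, 5, 1, 4, 1, 10] sum 47, len 8
add 12: shortest ending here [12, 5, 5, 1, 4, 1, 10, 12] sum 50, len 8
add 5: shortest ending here [5, 5, 1, 4, 1, 10, 12, 5] sum 43, len 8
add 10: shortest ending here [4, 1, 10, 12, 5, 10] sum 42, len 6
add 3: shortest ending here [10, 12, 5, 10, 3] sum 40, len 5
Shortest qualifying length: 4.

4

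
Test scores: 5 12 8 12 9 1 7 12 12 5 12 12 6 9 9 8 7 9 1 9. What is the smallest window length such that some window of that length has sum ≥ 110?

add 5: running sum 5 < 110
add 12: running sum 17 < 110
add 8: running sum 25 < 110
add 12: running sum 37 < 110
add 9: running sum 46 < 110
add 1: running sum 47 < 110
add 7: running sum 54 < 110
add 12: running sum 66 < 110
add 12: running sum 78 < 110
add 5: running sum 83 < 110
add 12: running sum 95 < 110
add 12: running sum 107 < 110
add 6: shortest ending here [5, 12, 8, 12, 9, 1, 7, 12, 12, 5, 12, 12, 6] sum 113, len 13
add 9: shortest ending here [12, 8, 12, 9, 1, 7, 12, 12, 5, 12, 12, 6, 9] sum 117, len 13
add 9: shortest ending here [8, 12, 9, 1, 7, 12, 12, 5, 12, 12, 6, 9, 9] sum 114, len 13
add 8: shortest ending here [12, 9, 1, 7, 12, 12, 5, 12, 12, 6, 9, 9, 8] sum 114, len 13
add 7: shortest ending here [12, 9, 1, 7, 12, 12, 5, 12, 12, 6, 9, 9, 8, 7] sum 121, len 14
add 9: shortest ending here [9, 1, 7, 12, 12, 5, 12, 12, 6, 9, 9, 8, 7, 9] sum 118, len 14
add 1: shortest ending here [1, 7, 12, 12, 5, 12, 12, 6, 9, 9, 8, 7, 9, 1] sum 110, len 14
add 9: shortest ending here [12, 12, 5, 12, 12, 6, 9, 9, 8, 7, 9, 1, 9] sum 111, len 13
Shortest qualifying length: 13.

13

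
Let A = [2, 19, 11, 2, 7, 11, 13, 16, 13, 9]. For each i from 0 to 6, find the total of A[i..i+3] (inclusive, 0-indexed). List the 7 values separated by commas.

34, 39, 31, 33, 47, 53, 51

(2, 19, 11, 2) → sum 34
(19, 11, 2, 7) → sum 39
(11, 2, 7, 11) → sum 31
(2, 7, 11, 13) → sum 33
(7, 11, 13, 16) → sum 47
(11, 13, 16, 13) → sum 53
(13, 16, 13, 9) → sum 51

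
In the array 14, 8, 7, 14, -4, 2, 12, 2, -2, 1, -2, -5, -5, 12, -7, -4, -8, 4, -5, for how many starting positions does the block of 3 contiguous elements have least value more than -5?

[14, 8, 7] → min 7  > -5 ✓
[8, 7, 14] → min 7  > -5 ✓
[7, 14, -4] → min -4  > -5 ✓
[14, -4, 2] → min -4  > -5 ✓
[-4, 2, 12] → min -4  > -5 ✓
[2, 12, 2] → min 2  > -5 ✓
[12, 2, -2] → min -2  > -5 ✓
[2, -2, 1] → min -2  > -5 ✓
[-2, 1, -2] → min -2  > -5 ✓
[1, -2, -5] → min -5
[-2, -5, -5] → min -5
[-5, -5, 12] → min -5
[-5, 12, -7] → min -7
[12, -7, -4] → min -7
[-7, -4, -8] → min -8
[-4, -8, 4] → min -8
[-8, 4, -5] → min -8
9 windows satisfy the condition.

9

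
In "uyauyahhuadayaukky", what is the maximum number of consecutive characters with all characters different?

4

[u] len 1
[u, y] len 2
[u, y, a] len 3
[y, a, u] len 3
[a, u, y] len 3
[u, y, a] len 3
[u, y, a, h] len 4
[h] len 1
[h, u] len 2
[h, u, a] len 3
[h, u, a, d] len 4
[d, a] len 2
[d, a, y] len 3
[y, a] len 2
[y, a, u] len 3
[y, a, u, k] len 4
[k] len 1
[k, y] len 2
Longest all-distinct length: 4.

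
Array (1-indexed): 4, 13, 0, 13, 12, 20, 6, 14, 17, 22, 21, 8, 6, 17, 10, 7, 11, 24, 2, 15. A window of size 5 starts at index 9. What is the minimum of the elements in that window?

Elements at indices 9..13: 17, 22, 21, 8, 6
min(17, 22, 21, 8, 6) = 6

6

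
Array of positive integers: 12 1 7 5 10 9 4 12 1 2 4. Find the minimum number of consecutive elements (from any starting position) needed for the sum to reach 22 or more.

3

add 12: running sum 12 < 22
add 1: running sum 13 < 22
add 7: running sum 20 < 22
add 5: shortest ending here [12, 1, 7, 5] sum 25, len 4
add 10: shortest ending here [7, 5, 10] sum 22, len 3
add 9: shortest ending here [5, 10, 9] sum 24, len 3
add 4: shortest ending here [10, 9, 4] sum 23, len 3
add 12: shortest ending here [9, 4, 12] sum 25, len 3
add 1: shortest ending here [9, 4, 12, 1] sum 26, len 4
add 2: shortest ending here [9, 4, 12, 1, 2] sum 28, len 5
add 4: shortest ending here [4, 12, 1, 2, 4] sum 23, len 5
Shortest qualifying length: 3.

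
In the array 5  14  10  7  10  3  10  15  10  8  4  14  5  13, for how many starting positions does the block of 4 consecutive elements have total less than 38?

7

[5, 14, 10, 7] → sum 36  < 38 ✓
[14, 10, 7, 10] → sum 41
[10, 7, 10, 3] → sum 30  < 38 ✓
[7, 10, 3, 10] → sum 30  < 38 ✓
[10, 3, 10, 15] → sum 38
[3, 10, 15, 10] → sum 38
[10, 15, 10, 8] → sum 43
[15, 10, 8, 4] → sum 37  < 38 ✓
[10, 8, 4, 14] → sum 36  < 38 ✓
[8, 4, 14, 5] → sum 31  < 38 ✓
[4, 14, 5, 13] → sum 36  < 38 ✓
7 windows satisfy the condition.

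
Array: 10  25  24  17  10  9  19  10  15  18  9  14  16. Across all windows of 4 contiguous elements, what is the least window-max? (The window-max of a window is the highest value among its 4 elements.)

Each size-4 window and its max:
[10, 25, 24, 17] → max 25
[25, 24, 17, 10] → max 25
[24, 17, 10, 9] → max 24
[17, 10, 9, 19] → max 19
[10, 9, 19, 10] → max 19
[9, 19, 10, 15] → max 19
[19, 10, 15, 18] → max 19
[10, 15, 18, 9] → max 18
[15, 18, 9, 14] → max 18
[18, 9, 14, 16] → max 18
Least of these is 18.

18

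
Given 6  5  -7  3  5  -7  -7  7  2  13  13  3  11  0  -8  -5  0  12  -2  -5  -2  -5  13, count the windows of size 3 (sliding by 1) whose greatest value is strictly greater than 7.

10

[6, 5, -7] → max 6
[5, -7, 3] → max 5
[-7, 3, 5] → max 5
[3, 5, -7] → max 5
[5, -7, -7] → max 5
[-7, -7, 7] → max 7
[-7, 7, 2] → max 7
[7, 2, 13] → max 13  > 7 ✓
[2, 13, 13] → max 13  > 7 ✓
[13, 13, 3] → max 13  > 7 ✓
[13, 3, 11] → max 13  > 7 ✓
[3, 11, 0] → max 11  > 7 ✓
[11, 0, -8] → max 11  > 7 ✓
[0, -8, -5] → max 0
[-8, -5, 0] → max 0
[-5, 0, 12] → max 12  > 7 ✓
[0, 12, -2] → max 12  > 7 ✓
[12, -2, -5] → max 12  > 7 ✓
[-2, -5, -2] → max -2
[-5, -2, -5] → max -2
[-2, -5, 13] → max 13  > 7 ✓
10 windows satisfy the condition.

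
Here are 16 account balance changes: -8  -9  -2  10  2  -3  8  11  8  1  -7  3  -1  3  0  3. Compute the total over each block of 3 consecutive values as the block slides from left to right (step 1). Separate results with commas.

[-8, -9, -2] → sum -19
[-9, -2, 10] → sum -1
[-2, 10, 2] → sum 10
[10, 2, -3] → sum 9
[2, -3, 8] → sum 7
[-3, 8, 11] → sum 16
[8, 11, 8] → sum 27
[11, 8, 1] → sum 20
[8, 1, -7] → sum 2
[1, -7, 3] → sum -3
[-7, 3, -1] → sum -5
[3, -1, 3] → sum 5
[-1, 3, 0] → sum 2
[3, 0, 3] → sum 6

-19, -1, 10, 9, 7, 16, 27, 20, 2, -3, -5, 5, 2, 6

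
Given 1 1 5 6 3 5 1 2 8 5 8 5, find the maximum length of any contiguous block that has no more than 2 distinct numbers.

add 1: window [1] (1 distinct), len 1
add 1: window [1, 1] (1 distinct), len 2
add 5: window [1, 1, 5] (2 distinct), len 3
add 6: window [5, 6] (2 distinct), len 2
add 3: window [6, 3] (2 distinct), len 2
add 5: window [3, 5] (2 distinct), len 2
add 1: window [5, 1] (2 distinct), len 2
add 2: window [1, 2] (2 distinct), len 2
add 8: window [2, 8] (2 distinct), len 2
add 5: window [8, 5] (2 distinct), len 2
add 8: window [8, 5, 8] (2 distinct), len 3
add 5: window [8, 5, 8, 5] (2 distinct), len 4
Longest length with ≤2 distinct: 4.

4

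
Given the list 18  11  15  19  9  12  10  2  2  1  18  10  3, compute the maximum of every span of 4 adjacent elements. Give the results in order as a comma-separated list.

(18, 11, 15, 19) → max 19
(11, 15, 19, 9) → max 19
(15, 19, 9, 12) → max 19
(19, 9, 12, 10) → max 19
(9, 12, 10, 2) → max 12
(12, 10, 2, 2) → max 12
(10, 2, 2, 1) → max 10
(2, 2, 1, 18) → max 18
(2, 1, 18, 10) → max 18
(1, 18, 10, 3) → max 18

19, 19, 19, 19, 12, 12, 10, 18, 18, 18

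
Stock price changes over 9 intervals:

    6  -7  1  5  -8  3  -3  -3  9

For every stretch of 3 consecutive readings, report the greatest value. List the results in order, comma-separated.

6, 5, 5, 5, 3, 3, 9

[6, -7, 1] → max 6
[-7, 1, 5] → max 5
[1, 5, -8] → max 5
[5, -8, 3] → max 5
[-8, 3, -3] → max 3
[3, -3, -3] → max 3
[-3, -3, 9] → max 9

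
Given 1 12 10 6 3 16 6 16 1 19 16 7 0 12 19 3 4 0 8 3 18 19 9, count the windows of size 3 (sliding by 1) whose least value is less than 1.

6

(1, 12, 10) → min 1
(12, 10, 6) → min 6
(10, 6, 3) → min 3
(6, 3, 16) → min 3
(3, 16, 6) → min 3
(16, 6, 16) → min 6
(6, 16, 1) → min 1
(16, 1, 19) → min 1
(1, 19, 16) → min 1
(19, 16, 7) → min 7
(16, 7, 0) → min 0  < 1 ✓
(7, 0, 12) → min 0  < 1 ✓
(0, 12, 19) → min 0  < 1 ✓
(12, 19, 3) → min 3
(19, 3, 4) → min 3
(3, 4, 0) → min 0  < 1 ✓
(4, 0, 8) → min 0  < 1 ✓
(0, 8, 3) → min 0  < 1 ✓
(8, 3, 18) → min 3
(3, 18, 19) → min 3
(18, 19, 9) → min 9
6 windows satisfy the condition.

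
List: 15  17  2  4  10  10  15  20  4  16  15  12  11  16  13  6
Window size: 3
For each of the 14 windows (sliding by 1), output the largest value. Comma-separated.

17, 17, 10, 10, 15, 20, 20, 20, 16, 16, 15, 16, 16, 16

15 17 2 → max 17
17 2 4 → max 17
2 4 10 → max 10
4 10 10 → max 10
10 10 15 → max 15
10 15 20 → max 20
15 20 4 → max 20
20 4 16 → max 20
4 16 15 → max 16
16 15 12 → max 16
15 12 11 → max 15
12 11 16 → max 16
11 16 13 → max 16
16 13 6 → max 16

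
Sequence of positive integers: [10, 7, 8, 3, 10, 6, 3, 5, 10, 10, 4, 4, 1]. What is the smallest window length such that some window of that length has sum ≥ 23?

3

Extend right; whenever the sum reaches 23, record the length and shrink from the left:
add 10: running sum 10 < 23
add 7: running sum 17 < 23
add 8: shortest ending here [10, 7, 8] sum 25, len 3
add 3: shortest ending here [10, 7, 8, 3] sum 28, len 4
add 10: shortest ending here [7, 8, 3, 10] sum 28, len 4
add 6: shortest ending here [8, 3, 10, 6] sum 27, len 4
add 3: shortest ending here [8, 3, 10, 6, 3] sum 30, len 5
add 5: shortest ending here [10, 6, 3, 5] sum 24, len 4
add 10: shortest ending here [6, 3, 5, 10] sum 24, len 4
add 10: shortest ending here [5, 10, 10] sum 25, len 3
add 4: shortest ending here [10, 10, 4] sum 24, len 3
add 4: shortest ending here [10, 10, 4, 4] sum 28, len 4
add 1: shortest ending here [10, 10, 4, 4, 1] sum 29, len 5
Shortest qualifying length: 3.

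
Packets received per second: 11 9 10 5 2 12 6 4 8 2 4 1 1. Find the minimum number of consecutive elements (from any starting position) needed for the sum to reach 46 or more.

6

add 11: running sum 11 < 46
add 9: running sum 20 < 46
add 10: running sum 30 < 46
add 5: running sum 35 < 46
add 2: running sum 37 < 46
add 12: shortest ending here [11, 9, 10, 5, 2, 12] sum 49, len 6
add 6: shortest ending here [11, 9, 10, 5, 2, 12, 6] sum 55, len 7
add 4: shortest ending here [9, 10, 5, 2, 12, 6, 4] sum 48, len 7
add 8: shortest ending here [10, 5, 2, 12, 6, 4, 8] sum 47, len 7
add 2: shortest ending here [10, 5, 2, 12, 6, 4, 8, 2] sum 49, len 8
add 4: shortest ending here [10, 5, 2, 12, 6, 4, 8, 2, 4] sum 53, len 9
add 1: shortest ending here [10, 5, 2, 12, 6, 4, 8, 2, 4, 1] sum 54, len 10
add 1: shortest ending here [10, 5, 2, 12, 6, 4, 8, 2, 4, 1, 1] sum 55, len 11
Shortest qualifying length: 6.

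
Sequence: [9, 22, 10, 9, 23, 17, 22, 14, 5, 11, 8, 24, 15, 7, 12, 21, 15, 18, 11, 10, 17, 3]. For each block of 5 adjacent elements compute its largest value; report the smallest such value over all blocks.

Each size-5 window and its max:
9 22 10 9 23 → max 23
22 10 9 23 17 → max 23
10 9 23 17 22 → max 23
9 23 17 22 14 → max 23
23 17 22 14 5 → max 23
17 22 14 5 11 → max 22
22 14 5 11 8 → max 22
14 5 11 8 24 → max 24
5 11 8 24 15 → max 24
11 8 24 15 7 → max 24
8 24 15 7 12 → max 24
24 15 7 12 21 → max 24
15 7 12 21 15 → max 21
7 12 21 15 18 → max 21
12 21 15 18 11 → max 21
21 15 18 11 10 → max 21
15 18 11 10 17 → max 18
18 11 10 17 3 → max 18
Smallest of these is 18.

18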